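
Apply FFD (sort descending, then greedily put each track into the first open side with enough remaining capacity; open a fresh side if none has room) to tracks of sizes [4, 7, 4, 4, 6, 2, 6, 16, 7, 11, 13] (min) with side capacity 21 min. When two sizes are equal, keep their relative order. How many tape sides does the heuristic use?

4

Sorted descending: 16, 13, 11, 7, 7, 6, 6, 4, 4, 4, 2.
  16 → side 1 (new)  [load 16/21]
  13 → side 2 (new)  [load 13/21]
  11 → side 3 (new)  [load 11/21]
  7 → side 2  [load 20/21]
  7 → side 3  [load 18/21]
  6 → side 4 (new)  [load 6/21]
  6 → side 4  [load 12/21]
  4 → side 1  [load 20/21]
  4 → side 4  [load 16/21]
  4 → side 4  [load 20/21]
  2 → side 3  [load 20/21]
4 tape sides opened.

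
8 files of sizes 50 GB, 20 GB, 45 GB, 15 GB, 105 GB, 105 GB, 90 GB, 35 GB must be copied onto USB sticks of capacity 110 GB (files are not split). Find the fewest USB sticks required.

5

Total = 105 + 105 + 90 + 50 + 45 + 35 + 20 + 15 = 465 GB.
Lower bound: ⌈465/110⌉ = 5 USB sticks.
A packing using 5 USB sticks:
  USB stick 1: 105 = 105
  USB stick 2: 105 = 105
  USB stick 3: 90 + 20 = 110
  USB stick 4: 50 + 45 + 15 = 110
  USB stick 5: 35 = 35
This matches the lower bound, so 5 is optimal.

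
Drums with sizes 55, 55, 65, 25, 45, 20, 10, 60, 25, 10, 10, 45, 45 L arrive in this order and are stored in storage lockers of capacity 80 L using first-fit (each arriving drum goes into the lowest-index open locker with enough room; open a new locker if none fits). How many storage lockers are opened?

7

  55 → locker 1 (new)  [load 55/80]
  55 → locker 2 (new)  [load 55/80]
  65 → locker 3 (new)  [load 65/80]
  25 → locker 1  [load 80/80]
  45 → locker 4 (new)  [load 45/80]
  20 → locker 2  [load 75/80]
  10 → locker 3  [load 75/80]
  60 → locker 5 (new)  [load 60/80]
  25 → locker 4  [load 70/80]
  10 → locker 4  [load 80/80]
  10 → locker 5  [load 70/80]
  45 → locker 6 (new)  [load 45/80]
  45 → locker 7 (new)  [load 45/80]
7 storage lockers opened.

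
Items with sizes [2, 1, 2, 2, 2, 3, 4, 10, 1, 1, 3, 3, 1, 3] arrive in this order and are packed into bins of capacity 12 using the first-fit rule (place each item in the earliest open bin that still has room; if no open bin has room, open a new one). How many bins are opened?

4

  2 → bin 1 (new)  [load 2/12]
  1 → bin 1  [load 3/12]
  2 → bin 1  [load 5/12]
  2 → bin 1  [load 7/12]
  2 → bin 1  [load 9/12]
  3 → bin 1  [load 12/12]
  4 → bin 2 (new)  [load 4/12]
  10 → bin 3 (new)  [load 10/12]
  1 → bin 2  [load 5/12]
  1 → bin 2  [load 6/12]
  3 → bin 2  [load 9/12]
  3 → bin 2  [load 12/12]
  1 → bin 3  [load 11/12]
  3 → bin 4 (new)  [load 3/12]
4 bins opened.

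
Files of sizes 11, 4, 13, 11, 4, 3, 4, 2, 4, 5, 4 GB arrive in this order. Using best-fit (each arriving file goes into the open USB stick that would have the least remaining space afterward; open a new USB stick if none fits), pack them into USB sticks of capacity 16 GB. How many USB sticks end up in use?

  11 → USB stick 1 (new)  [load 11/16]
  4 → USB stick 1  [load 15/16]
  13 → USB stick 2 (new)  [load 13/16]
  11 → USB stick 3 (new)  [load 11/16]
  4 → USB stick 3  [load 15/16]
  3 → USB stick 2  [load 16/16]
  4 → USB stick 4 (new)  [load 4/16]
  2 → USB stick 4  [load 6/16]
  4 → USB stick 4  [load 10/16]
  5 → USB stick 4  [load 15/16]
  4 → USB stick 5 (new)  [load 4/16]
5 USB sticks opened.

5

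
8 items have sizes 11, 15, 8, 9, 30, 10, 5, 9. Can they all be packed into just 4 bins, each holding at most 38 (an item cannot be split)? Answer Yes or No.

Yes

A valid assignment using 3 bins:
  bin 1: 30 + 8 = 38
  bin 2: 15 + 11 + 10 = 36
  bin 3: 9 + 9 + 5 = 23
That uses only 3 ≤ 4, so 4 bins are enough.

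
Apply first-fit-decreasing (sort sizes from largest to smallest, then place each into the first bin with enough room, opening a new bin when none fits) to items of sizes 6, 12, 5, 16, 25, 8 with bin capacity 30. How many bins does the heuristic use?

Sorted descending: 25, 16, 12, 8, 6, 5.
  25 → bin 1 (new)  [load 25/30]
  16 → bin 2 (new)  [load 16/30]
  12 → bin 2  [load 28/30]
  8 → bin 3 (new)  [load 8/30]
  6 → bin 3  [load 14/30]
  5 → bin 1  [load 30/30]
3 bins opened.

3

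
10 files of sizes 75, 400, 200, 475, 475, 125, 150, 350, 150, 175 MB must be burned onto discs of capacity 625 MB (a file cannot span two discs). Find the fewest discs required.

5

Total = 475 + 475 + 400 + 350 + 200 + 175 + 150 + 150 + 125 + 75 = 2575 MB.
Lower bound: ⌈2575/625⌉ = 5 discs.
A packing using 5 discs:
  disc 1: 475 + 150 = 625
  disc 2: 475 + 150 = 625
  disc 3: 400 + 200 = 600
  disc 4: 350 + 175 + 75 = 600
  disc 5: 125 = 125
This matches the lower bound, so 5 is optimal.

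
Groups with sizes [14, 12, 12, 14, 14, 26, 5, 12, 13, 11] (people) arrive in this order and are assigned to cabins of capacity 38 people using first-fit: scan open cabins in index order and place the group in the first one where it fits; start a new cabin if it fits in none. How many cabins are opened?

4

  14 → cabin 1 (new)  [load 14/38]
  12 → cabin 1  [load 26/38]
  12 → cabin 1  [load 38/38]
  14 → cabin 2 (new)  [load 14/38]
  14 → cabin 2  [load 28/38]
  26 → cabin 3 (new)  [load 26/38]
  5 → cabin 2  [load 33/38]
  12 → cabin 3  [load 38/38]
  13 → cabin 4 (new)  [load 13/38]
  11 → cabin 4  [load 24/38]
4 cabins opened.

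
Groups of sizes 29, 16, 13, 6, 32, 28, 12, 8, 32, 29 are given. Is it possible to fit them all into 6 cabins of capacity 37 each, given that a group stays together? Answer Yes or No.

No

Total = 205; ⌈205/37⌉ = 6.
The bound of 6 does not rule out 6, but exhaustive search shows no assignment into 6 cabins of capacity 37 exists — the minimum is 7.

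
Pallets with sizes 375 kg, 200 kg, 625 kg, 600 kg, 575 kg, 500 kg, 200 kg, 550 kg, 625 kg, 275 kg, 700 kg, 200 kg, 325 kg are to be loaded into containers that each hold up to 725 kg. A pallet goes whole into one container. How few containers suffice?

Total = 700 + 625 + 625 + 600 + 575 + 550 + 500 + 375 + 325 + 275 + 200 + 200 + 200 = 5750 kg.
Lower bound: ⌈5750/725⌉ = 8 containers.
A packing using 9 containers:
  container 1: 700 = 700
  container 2: 625 = 625
  container 3: 625 = 625
  container 4: 600 = 600
  container 5: 575 = 575
  container 6: 550 = 550
  container 7: 500 + 200 = 700
  container 8: 375 + 325 = 700
  container 9: 275 + 200 + 200 = 675
No arrangement into 8 containers stays within capacity, so 9 is optimal.

9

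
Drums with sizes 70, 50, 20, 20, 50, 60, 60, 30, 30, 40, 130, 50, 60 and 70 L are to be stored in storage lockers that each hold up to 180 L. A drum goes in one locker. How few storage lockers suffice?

Total = 130 + 70 + 70 + 60 + 60 + 60 + 50 + 50 + 50 + 40 + 30 + 30 + 20 + 20 = 740 L.
Lower bound: ⌈740/180⌉ = 5 storage lockers.
A packing using 5 storage lockers:
  locker 1: 130 + 50 = 180
  locker 2: 70 + 70 + 40 = 180
  locker 3: 60 + 60 + 60 = 180
  locker 4: 50 + 50 + 30 + 30 + 20 = 180
  locker 5: 20 = 20
This matches the lower bound, so 5 is optimal.

5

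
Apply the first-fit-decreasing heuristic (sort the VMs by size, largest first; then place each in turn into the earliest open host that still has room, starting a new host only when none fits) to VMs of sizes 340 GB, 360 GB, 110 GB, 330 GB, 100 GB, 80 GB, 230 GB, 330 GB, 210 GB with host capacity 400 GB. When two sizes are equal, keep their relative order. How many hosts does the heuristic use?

Sorted descending: 360, 340, 330, 330, 230, 210, 110, 100, 80.
  360 → host 1 (new)  [load 360/400]
  340 → host 2 (new)  [load 340/400]
  330 → host 3 (new)  [load 330/400]
  330 → host 4 (new)  [load 330/400]
  230 → host 5 (new)  [load 230/400]
  210 → host 6 (new)  [load 210/400]
  110 → host 5  [load 340/400]
  100 → host 6  [load 310/400]
  80 → host 6  [load 390/400]
6 hosts opened.

6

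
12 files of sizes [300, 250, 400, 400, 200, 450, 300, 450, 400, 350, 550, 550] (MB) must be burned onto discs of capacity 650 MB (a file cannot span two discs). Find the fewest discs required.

9

Total = 550 + 550 + 450 + 450 + 400 + 400 + 400 + 350 + 300 + 300 + 250 + 200 = 4600 MB.
Lower bound: ⌈4600/650⌉ = 8 discs.
A packing using 9 discs:
  disc 1: 550 = 550
  disc 2: 550 = 550
  disc 3: 450 + 200 = 650
  disc 4: 450 = 450
  disc 5: 400 + 250 = 650
  disc 6: 400 = 400
  disc 7: 400 = 400
  disc 8: 350 + 300 = 650
  disc 9: 300 = 300
No arrangement into 8 discs stays within capacity, so 9 is optimal.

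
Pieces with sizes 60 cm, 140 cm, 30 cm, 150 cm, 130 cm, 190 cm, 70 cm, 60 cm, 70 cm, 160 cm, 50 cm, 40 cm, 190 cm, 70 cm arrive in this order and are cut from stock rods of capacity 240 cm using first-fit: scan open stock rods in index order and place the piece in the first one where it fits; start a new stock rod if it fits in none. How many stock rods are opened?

7

  60 → stock rod 1 (new)  [load 60/240]
  140 → stock rod 1  [load 200/240]
  30 → stock rod 1  [load 230/240]
  150 → stock rod 2 (new)  [load 150/240]
  130 → stock rod 3 (new)  [load 130/240]
  190 → stock rod 4 (new)  [load 190/240]
  70 → stock rod 2  [load 220/240]
  60 → stock rod 3  [load 190/240]
  70 → stock rod 5 (new)  [load 70/240]
  160 → stock rod 5  [load 230/240]
  50 → stock rod 3  [load 240/240]
  40 → stock rod 4  [load 230/240]
  190 → stock rod 6 (new)  [load 190/240]
  70 → stock rod 7 (new)  [load 70/240]
7 stock rods opened.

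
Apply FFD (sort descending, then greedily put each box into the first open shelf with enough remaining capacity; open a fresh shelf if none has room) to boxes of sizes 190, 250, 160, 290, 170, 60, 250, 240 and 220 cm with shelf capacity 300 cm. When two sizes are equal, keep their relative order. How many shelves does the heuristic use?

Sorted descending: 290, 250, 250, 240, 220, 190, 170, 160, 60.
  290 → shelf 1 (new)  [load 290/300]
  250 → shelf 2 (new)  [load 250/300]
  250 → shelf 3 (new)  [load 250/300]
  240 → shelf 4 (new)  [load 240/300]
  220 → shelf 5 (new)  [load 220/300]
  190 → shelf 6 (new)  [load 190/300]
  170 → shelf 7 (new)  [load 170/300]
  160 → shelf 8 (new)  [load 160/300]
  60 → shelf 4  [load 300/300]
8 shelves opened.

8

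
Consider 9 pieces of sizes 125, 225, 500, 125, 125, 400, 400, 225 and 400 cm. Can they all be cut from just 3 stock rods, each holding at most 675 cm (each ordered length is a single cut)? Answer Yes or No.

No

Total = 2525 cm; ⌈2525/675⌉ = 4.
At least 4 stock rods are required, but only 3 are allowed.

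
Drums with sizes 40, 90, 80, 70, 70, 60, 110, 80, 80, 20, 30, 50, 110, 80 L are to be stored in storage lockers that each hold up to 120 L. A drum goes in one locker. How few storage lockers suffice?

10

Total = 110 + 110 + 90 + 80 + 80 + 80 + 80 + 70 + 70 + 60 + 50 + 40 + 30 + 20 = 970 L.
Lower bound: ⌈970/120⌉ = 9 storage lockers.
A packing using 10 storage lockers:
  locker 1: 110 = 110
  locker 2: 110 = 110
  locker 3: 90 + 30 = 120
  locker 4: 80 + 40 = 120
  locker 5: 80 + 20 = 100
  locker 6: 80 = 80
  locker 7: 80 = 80
  locker 8: 70 + 50 = 120
  locker 9: 70 = 70
  locker 10: 60 = 60
No arrangement into 9 storage lockers stays within capacity, so 10 is optimal.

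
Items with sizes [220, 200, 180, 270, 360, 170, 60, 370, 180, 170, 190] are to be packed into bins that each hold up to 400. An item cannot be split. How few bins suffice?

Total = 370 + 360 + 270 + 220 + 200 + 190 + 180 + 180 + 170 + 170 + 60 = 2370.
Lower bound: ⌈2370/400⌉ = 6 bins.
A packing using 7 bins:
  bin 1: 370 = 370
  bin 2: 360 = 360
  bin 3: 270 + 60 = 330
  bin 4: 220 + 180 = 400
  bin 5: 200 + 190 = 390
  bin 6: 180 + 170 = 350
  bin 7: 170 = 170
No arrangement into 6 bins stays within capacity, so 7 is optimal.

7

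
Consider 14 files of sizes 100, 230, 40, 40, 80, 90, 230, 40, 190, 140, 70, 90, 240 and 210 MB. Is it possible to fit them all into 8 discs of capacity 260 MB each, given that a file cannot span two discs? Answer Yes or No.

A valid assignment using 8 discs:
  disc 1: 240 = 240
  disc 2: 230 = 230
  disc 3: 230 = 230
  disc 4: 210 + 40 = 250
  disc 5: 190 + 70 = 260
  disc 6: 140 + 100 = 240
  disc 7: 90 + 90 + 80 = 260
  disc 8: 40 + 40 = 80
Every load is within 260 MB, so 8 discs suffice.

Yes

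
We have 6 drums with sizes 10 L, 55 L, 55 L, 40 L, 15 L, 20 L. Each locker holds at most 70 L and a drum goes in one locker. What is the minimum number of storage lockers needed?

Total = 55 + 55 + 40 + 20 + 15 + 10 = 195 L.
Lower bound: ⌈195/70⌉ = 3 storage lockers.
A packing using 3 storage lockers:
  locker 1: 55 + 15 = 70
  locker 2: 55 + 10 = 65
  locker 3: 40 + 20 = 60
This matches the lower bound, so 3 is optimal.

3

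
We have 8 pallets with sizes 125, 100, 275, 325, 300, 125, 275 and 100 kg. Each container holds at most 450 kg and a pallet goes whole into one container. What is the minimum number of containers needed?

4

Total = 325 + 300 + 275 + 275 + 125 + 125 + 100 + 100 = 1625 kg.
Lower bound: ⌈1625/450⌉ = 4 containers.
A packing using 4 containers:
  container 1: 325 + 125 = 450
  container 2: 300 + 125 = 425
  container 3: 275 + 100 = 375
  container 4: 275 + 100 = 375
This matches the lower bound, so 4 is optimal.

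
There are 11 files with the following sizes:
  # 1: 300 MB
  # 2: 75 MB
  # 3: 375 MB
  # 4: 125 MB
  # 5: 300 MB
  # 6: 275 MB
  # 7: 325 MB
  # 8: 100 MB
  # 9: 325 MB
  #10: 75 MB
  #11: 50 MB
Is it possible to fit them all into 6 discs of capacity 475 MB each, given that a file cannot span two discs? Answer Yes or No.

A valid assignment using 6 discs:
  disc 1: 375 + 100 = 475
  disc 2: 325 + 125 = 450
  disc 3: 325 + 75 + 75 = 475
  disc 4: 300 + 50 = 350
  disc 5: 300 = 300
  disc 6: 275 = 275
Every load is within 475 MB, so 6 discs suffice.

Yes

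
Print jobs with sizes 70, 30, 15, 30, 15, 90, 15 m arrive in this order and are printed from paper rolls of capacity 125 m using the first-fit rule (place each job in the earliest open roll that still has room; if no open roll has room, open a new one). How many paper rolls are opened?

  70 → roll 1 (new)  [load 70/125]
  30 → roll 1  [load 100/125]
  15 → roll 1  [load 115/125]
  30 → roll 2 (new)  [load 30/125]
  15 → roll 2  [load 45/125]
  90 → roll 3 (new)  [load 90/125]
  15 → roll 2  [load 60/125]
3 paper rolls opened.

3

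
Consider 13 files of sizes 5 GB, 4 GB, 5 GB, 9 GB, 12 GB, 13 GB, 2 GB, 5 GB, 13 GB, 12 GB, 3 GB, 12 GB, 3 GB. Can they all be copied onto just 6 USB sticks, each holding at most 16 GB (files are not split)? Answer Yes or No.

Total = 98 GB; ⌈98/16⌉ = 7.
At least 7 USB sticks are required, but only 6 are allowed.

No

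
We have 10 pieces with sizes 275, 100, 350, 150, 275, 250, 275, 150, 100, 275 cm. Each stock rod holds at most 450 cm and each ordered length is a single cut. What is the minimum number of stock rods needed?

Total = 350 + 275 + 275 + 275 + 275 + 250 + 150 + 150 + 100 + 100 = 2200 cm.
Lower bound: ⌈2200/450⌉ = 5 stock rods.
Also, 6 pieces each exceed 225 cm, and no two of those can share a stock rod, so at least 6 stock rods are needed.
A packing using 6 stock rods:
  stock rod 1: 350 + 100 = 450
  stock rod 2: 275 + 150 = 425
  stock rod 3: 275 + 150 = 425
  stock rod 4: 275 + 100 = 375
  stock rod 5: 275 = 275
  stock rod 6: 250 = 250
This matches the lower bound, so 6 is optimal.

6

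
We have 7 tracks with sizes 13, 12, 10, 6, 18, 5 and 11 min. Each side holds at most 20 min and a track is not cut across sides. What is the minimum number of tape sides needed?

Total = 18 + 13 + 12 + 11 + 10 + 6 + 5 = 75 min.
Lower bound: ⌈75/20⌉ = 4 tape sides.
A packing using 5 tape sides:
  side 1: 18 = 18
  side 2: 13 + 6 = 19
  side 3: 12 + 5 = 17
  side 4: 11 = 11
  side 5: 10 = 10
No arrangement into 4 tape sides stays within capacity, so 5 is optimal.

5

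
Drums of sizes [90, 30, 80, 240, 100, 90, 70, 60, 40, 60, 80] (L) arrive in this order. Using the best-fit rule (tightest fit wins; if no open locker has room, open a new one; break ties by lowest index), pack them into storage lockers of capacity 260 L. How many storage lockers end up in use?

  90 → locker 1 (new)  [load 90/260]
  30 → locker 1  [load 120/260]
  80 → locker 1  [load 200/260]
  240 → locker 2 (new)  [load 240/260]
  100 → locker 3 (new)  [load 100/260]
  90 → locker 3  [load 190/260]
  70 → locker 3  [load 260/260]
  60 → locker 1  [load 260/260]
  40 → locker 4 (new)  [load 40/260]
  60 → locker 4  [load 100/260]
  80 → locker 4  [load 180/260]
4 storage lockers opened.

4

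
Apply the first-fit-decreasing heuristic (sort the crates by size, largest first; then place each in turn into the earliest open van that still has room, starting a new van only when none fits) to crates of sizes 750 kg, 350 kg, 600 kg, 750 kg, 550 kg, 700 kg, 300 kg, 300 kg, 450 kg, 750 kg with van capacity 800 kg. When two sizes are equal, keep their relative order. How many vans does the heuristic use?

Sorted descending: 750, 750, 750, 700, 600, 550, 450, 350, 300, 300.
  750 → van 1 (new)  [load 750/800]
  750 → van 2 (new)  [load 750/800]
  750 → van 3 (new)  [load 750/800]
  700 → van 4 (new)  [load 700/800]
  600 → van 5 (new)  [load 600/800]
  550 → van 6 (new)  [load 550/800]
  450 → van 7 (new)  [load 450/800]
  350 → van 7  [load 800/800]
  300 → van 8 (new)  [load 300/800]
  300 → van 8  [load 600/800]
8 vans opened.

8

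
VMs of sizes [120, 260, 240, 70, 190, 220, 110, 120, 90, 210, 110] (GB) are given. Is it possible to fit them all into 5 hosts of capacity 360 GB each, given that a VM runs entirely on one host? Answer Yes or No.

No

Total = 1740 GB; ⌈1740/360⌉ = 5.
The bound of 5 does not rule out 5, but exhaustive search shows no assignment into 5 hosts of capacity 360 GB exists — the minimum is 6.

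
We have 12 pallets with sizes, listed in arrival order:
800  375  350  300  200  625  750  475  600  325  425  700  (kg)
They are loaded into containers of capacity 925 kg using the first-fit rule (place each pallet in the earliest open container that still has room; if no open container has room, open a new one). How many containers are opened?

  800 → container 1 (new)  [load 800/925]
  375 → container 2 (new)  [load 375/925]
  350 → container 2  [load 725/925]
  300 → container 3 (new)  [load 300/925]
  200 → container 2  [load 925/925]
  625 → container 3  [load 925/925]
  750 → container 4 (new)  [load 750/925]
  475 → container 5 (new)  [load 475/925]
  600 → container 6 (new)  [load 600/925]
  325 → container 5  [load 800/925]
  425 → container 7 (new)  [load 425/925]
  700 → container 8 (new)  [load 700/925]
8 containers opened.

8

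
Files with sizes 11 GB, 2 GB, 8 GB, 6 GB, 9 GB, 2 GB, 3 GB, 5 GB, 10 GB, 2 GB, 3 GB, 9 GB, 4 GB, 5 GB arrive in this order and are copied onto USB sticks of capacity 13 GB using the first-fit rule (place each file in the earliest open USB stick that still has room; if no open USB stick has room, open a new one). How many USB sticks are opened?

7

  11 → USB stick 1 (new)  [load 11/13]
  2 → USB stick 1  [load 13/13]
  8 → USB stick 2 (new)  [load 8/13]
  6 → USB stick 3 (new)  [load 6/13]
  9 → USB stick 4 (new)  [load 9/13]
  2 → USB stick 2  [load 10/13]
  3 → USB stick 2  [load 13/13]
  5 → USB stick 3  [load 11/13]
  10 → USB stick 5 (new)  [load 10/13]
  2 → USB stick 3  [load 13/13]
  3 → USB stick 4  [load 12/13]
  9 → USB stick 6 (new)  [load 9/13]
  4 → USB stick 6  [load 13/13]
  5 → USB stick 7 (new)  [load 5/13]
7 USB sticks opened.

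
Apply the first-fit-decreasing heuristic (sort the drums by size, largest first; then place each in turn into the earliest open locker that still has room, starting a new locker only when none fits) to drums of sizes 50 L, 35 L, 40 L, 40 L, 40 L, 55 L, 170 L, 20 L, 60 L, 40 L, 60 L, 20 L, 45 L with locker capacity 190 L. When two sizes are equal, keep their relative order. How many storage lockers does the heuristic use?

Sorted descending: 170, 60, 60, 55, 50, 45, 40, 40, 40, 40, 35, 20, 20.
  170 → locker 1 (new)  [load 170/190]
  60 → locker 2 (new)  [load 60/190]
  60 → locker 2  [load 120/190]
  55 → locker 2  [load 175/190]
  50 → locker 3 (new)  [load 50/190]
  45 → locker 3  [load 95/190]
  40 → locker 3  [load 135/190]
  40 → locker 3  [load 175/190]
  40 → locker 4 (new)  [load 40/190]
  40 → locker 4  [load 80/190]
  35 → locker 4  [load 115/190]
  20 → locker 1  [load 190/190]
  20 → locker 4  [load 135/190]
4 storage lockers opened.

4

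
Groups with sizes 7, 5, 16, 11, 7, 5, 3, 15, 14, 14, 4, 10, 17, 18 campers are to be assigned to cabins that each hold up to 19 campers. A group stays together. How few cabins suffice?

8

Total = 18 + 17 + 16 + 15 + 14 + 14 + 11 + 10 + 7 + 7 + 5 + 5 + 4 + 3 = 146 campers.
Lower bound: ⌈146/19⌉ = 8 cabins.
A packing using 8 cabins:
  cabin 1: 18 = 18
  cabin 2: 17 = 17
  cabin 3: 16 + 3 = 19
  cabin 4: 15 + 4 = 19
  cabin 5: 14 + 5 = 19
  cabin 6: 14 + 5 = 19
  cabin 7: 11 + 7 = 18
  cabin 8: 10 + 7 = 17
This matches the lower bound, so 8 is optimal.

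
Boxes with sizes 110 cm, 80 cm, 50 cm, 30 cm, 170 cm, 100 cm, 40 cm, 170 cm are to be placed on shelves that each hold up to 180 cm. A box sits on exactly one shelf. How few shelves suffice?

Total = 170 + 170 + 110 + 100 + 80 + 50 + 40 + 30 = 750 cm.
Lower bound: ⌈750/180⌉ = 5 shelves.
A packing using 5 shelves:
  shelf 1: 170 = 170
  shelf 2: 170 = 170
  shelf 3: 110 + 50 = 160
  shelf 4: 100 + 80 = 180
  shelf 5: 40 + 30 = 70
This matches the lower bound, so 5 is optimal.

5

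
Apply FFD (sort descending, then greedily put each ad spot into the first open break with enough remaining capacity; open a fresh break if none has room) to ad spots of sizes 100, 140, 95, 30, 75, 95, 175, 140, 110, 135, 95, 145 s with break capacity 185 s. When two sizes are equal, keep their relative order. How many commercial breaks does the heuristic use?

Sorted descending: 175, 145, 140, 140, 135, 110, 100, 95, 95, 95, 75, 30.
  175 → break 1 (new)  [load 175/185]
  145 → break 2 (new)  [load 145/185]
  140 → break 3 (new)  [load 140/185]
  140 → break 4 (new)  [load 140/185]
  135 → break 5 (new)  [load 135/185]
  110 → break 6 (new)  [load 110/185]
  100 → break 7 (new)  [load 100/185]
  95 → break 8 (new)  [load 95/185]
  95 → break 9 (new)  [load 95/185]
  95 → break 10 (new)  [load 95/185]
  75 → break 6  [load 185/185]
  30 → break 2  [load 175/185]
10 commercial breaks opened.

10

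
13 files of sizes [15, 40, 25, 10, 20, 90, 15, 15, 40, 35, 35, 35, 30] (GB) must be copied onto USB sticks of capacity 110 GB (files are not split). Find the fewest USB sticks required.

Total = 90 + 40 + 40 + 35 + 35 + 35 + 30 + 25 + 20 + 15 + 15 + 15 + 10 = 405 GB.
Lower bound: ⌈405/110⌉ = 4 USB sticks.
A packing using 4 USB sticks:
  USB stick 1: 90 + 20 = 110
  USB stick 2: 40 + 40 + 30 = 110
  USB stick 3: 35 + 35 + 35 = 105
  USB stick 4: 25 + 15 + 15 + 15 + 10 = 80
This matches the lower bound, so 4 is optimal.

4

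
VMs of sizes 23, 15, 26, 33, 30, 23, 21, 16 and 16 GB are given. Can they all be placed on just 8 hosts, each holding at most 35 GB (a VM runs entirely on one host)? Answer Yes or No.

A valid assignment using 8 hosts:
  host 1: 33 = 33
  host 2: 30 = 30
  host 3: 26 = 26
  host 4: 23 = 23
  host 5: 23 = 23
  host 6: 21 = 21
  host 7: 16 + 16 = 32
  host 8: 15 = 15
Every load is within 35 GB, so 8 hosts suffice.

Yes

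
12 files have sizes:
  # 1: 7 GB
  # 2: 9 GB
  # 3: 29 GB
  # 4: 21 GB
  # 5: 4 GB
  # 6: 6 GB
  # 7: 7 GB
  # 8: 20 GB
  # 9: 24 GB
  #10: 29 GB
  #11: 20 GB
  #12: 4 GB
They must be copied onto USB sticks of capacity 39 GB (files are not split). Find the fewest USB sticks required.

Total = 29 + 29 + 24 + 21 + 20 + 20 + 9 + 7 + 7 + 6 + 4 + 4 = 180 GB.
Lower bound: ⌈180/39⌉ = 5 USB sticks.
Also, 6 files each exceed 39/2 GB, and no two of those can share a USB stick, so at least 6 USB sticks are needed.
A packing using 6 USB sticks:
  USB stick 1: 29 + 9 = 38
  USB stick 2: 29 + 7 = 36
  USB stick 3: 24 + 7 + 6 = 37
  USB stick 4: 21 + 4 + 4 = 29
  USB stick 5: 20 = 20
  USB stick 6: 20 = 20
This matches the lower bound, so 6 is optimal.

6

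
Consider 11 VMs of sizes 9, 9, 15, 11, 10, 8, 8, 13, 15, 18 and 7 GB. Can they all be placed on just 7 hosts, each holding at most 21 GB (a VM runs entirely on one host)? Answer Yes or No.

Yes

A valid assignment using 7 hosts:
  host 1: 18 = 18
  host 2: 15 = 15
  host 3: 15 = 15
  host 4: 13 + 8 = 21
  host 5: 11 + 10 = 21
  host 6: 9 + 9 = 18
  host 7: 8 + 7 = 15
Every load is within 21 GB, so 7 hosts suffice.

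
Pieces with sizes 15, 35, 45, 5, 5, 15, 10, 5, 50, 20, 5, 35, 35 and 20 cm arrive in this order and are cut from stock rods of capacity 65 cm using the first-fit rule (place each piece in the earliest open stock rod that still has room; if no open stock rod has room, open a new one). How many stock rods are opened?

  15 → stock rod 1 (new)  [load 15/65]
  35 → stock rod 1  [load 50/65]
  45 → stock rod 2 (new)  [load 45/65]
  5 → stock rod 1  [load 55/65]
  5 → stock rod 1  [load 60/65]
  15 → stock rod 2  [load 60/65]
  10 → stock rod 3 (new)  [load 10/65]
  5 → stock rod 1  [load 65/65]
  50 → stock rod 3  [load 60/65]
  20 → stock rod 4 (new)  [load 20/65]
  5 → stock rod 2  [load 65/65]
  35 → stock rod 4  [load 55/65]
  35 → stock rod 5 (new)  [load 35/65]
  20 → stock rod 5  [load 55/65]
5 stock rods opened.

5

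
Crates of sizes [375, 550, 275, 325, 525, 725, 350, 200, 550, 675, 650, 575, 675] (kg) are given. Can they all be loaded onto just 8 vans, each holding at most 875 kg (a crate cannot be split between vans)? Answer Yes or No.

Total = 6450 kg; ⌈6450/875⌉ = 8.
The bound of 8 does not rule out 8, but exhaustive search shows no assignment into 8 vans of capacity 875 kg exists — the minimum is 9.

No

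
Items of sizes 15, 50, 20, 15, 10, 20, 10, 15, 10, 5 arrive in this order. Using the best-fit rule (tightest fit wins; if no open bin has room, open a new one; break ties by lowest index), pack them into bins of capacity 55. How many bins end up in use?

4

  15 → bin 1 (new)  [load 15/55]
  50 → bin 2 (new)  [load 50/55]
  20 → bin 1  [load 35/55]
  15 → bin 1  [load 50/55]
  10 → bin 3 (new)  [load 10/55]
  20 → bin 3  [load 30/55]
  10 → bin 3  [load 40/55]
  15 → bin 3  [load 55/55]
  10 → bin 4 (new)  [load 10/55]
  5 → bin 1  [load 55/55]
4 bins opened.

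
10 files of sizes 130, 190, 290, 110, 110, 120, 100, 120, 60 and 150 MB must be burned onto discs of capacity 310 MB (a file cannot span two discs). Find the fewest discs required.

Total = 290 + 190 + 150 + 130 + 120 + 120 + 110 + 110 + 100 + 60 = 1380 MB.
Lower bound: ⌈1380/310⌉ = 5 discs.
A packing using 5 discs:
  disc 1: 290 = 290
  disc 2: 190 + 120 = 310
  disc 3: 150 + 130 = 280
  disc 4: 120 + 110 + 60 = 290
  disc 5: 110 + 100 = 210
This matches the lower bound, so 5 is optimal.

5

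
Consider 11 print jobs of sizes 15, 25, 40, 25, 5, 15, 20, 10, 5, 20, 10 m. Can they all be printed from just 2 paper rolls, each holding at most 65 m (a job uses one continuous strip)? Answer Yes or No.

No

Total = 190 m; ⌈190/65⌉ = 3.
At least 3 paper rolls are required, but only 2 are allowed.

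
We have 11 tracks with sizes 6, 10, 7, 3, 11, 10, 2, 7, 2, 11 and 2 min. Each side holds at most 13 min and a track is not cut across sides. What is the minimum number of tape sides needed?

6

Total = 11 + 11 + 10 + 10 + 7 + 7 + 6 + 3 + 2 + 2 + 2 = 71 min.
Lower bound: ⌈71/13⌉ = 6 tape sides.
A packing using 6 tape sides:
  side 1: 11 + 2 = 13
  side 2: 11 + 2 = 13
  side 3: 10 + 3 = 13
  side 4: 10 + 2 = 12
  side 5: 7 + 6 = 13
  side 6: 7 = 7
This matches the lower bound, so 6 is optimal.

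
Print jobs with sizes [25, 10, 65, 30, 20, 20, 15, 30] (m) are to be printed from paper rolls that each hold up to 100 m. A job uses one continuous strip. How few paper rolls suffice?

Total = 65 + 30 + 30 + 25 + 20 + 20 + 15 + 10 = 215 m.
Lower bound: ⌈215/100⌉ = 3 paper rolls.
A packing using 3 paper rolls:
  roll 1: 65 + 30 = 95
  roll 2: 30 + 25 + 20 + 20 = 95
  roll 3: 15 + 10 = 25
This matches the lower bound, so 3 is optimal.

3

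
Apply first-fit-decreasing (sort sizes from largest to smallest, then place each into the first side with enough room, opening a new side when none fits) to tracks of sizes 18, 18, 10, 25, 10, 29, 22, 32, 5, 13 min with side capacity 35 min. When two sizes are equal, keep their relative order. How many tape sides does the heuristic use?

6

Sorted descending: 32, 29, 25, 22, 18, 18, 13, 10, 10, 5.
  32 → side 1 (new)  [load 32/35]
  29 → side 2 (new)  [load 29/35]
  25 → side 3 (new)  [load 25/35]
  22 → side 4 (new)  [load 22/35]
  18 → side 5 (new)  [load 18/35]
  18 → side 6 (new)  [load 18/35]
  13 → side 4  [load 35/35]
  10 → side 3  [load 35/35]
  10 → side 5  [load 28/35]
  5 → side 2  [load 34/35]
6 tape sides opened.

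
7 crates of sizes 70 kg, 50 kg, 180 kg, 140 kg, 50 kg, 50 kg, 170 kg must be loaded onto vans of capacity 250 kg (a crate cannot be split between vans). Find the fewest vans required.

Total = 180 + 170 + 140 + 70 + 50 + 50 + 50 = 710 kg.
Lower bound: ⌈710/250⌉ = 3 vans.
A packing using 3 vans:
  van 1: 180 + 70 = 250
  van 2: 170 + 50 = 220
  van 3: 140 + 50 + 50 = 240
This matches the lower bound, so 3 is optimal.

3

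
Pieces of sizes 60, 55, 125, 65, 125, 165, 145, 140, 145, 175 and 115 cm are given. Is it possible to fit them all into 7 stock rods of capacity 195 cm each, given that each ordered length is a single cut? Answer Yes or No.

No

Total = 1315 cm; ⌈1315/195⌉ = 7.
8 pieces each exceed half the capacity and cannot share a stock rod, forcing at least 8 stock rods.
At least 8 stock rods are required, but only 7 are allowed.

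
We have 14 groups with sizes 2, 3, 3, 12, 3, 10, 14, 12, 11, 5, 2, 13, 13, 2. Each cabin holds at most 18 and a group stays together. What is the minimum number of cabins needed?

7

Total = 14 + 13 + 13 + 12 + 12 + 11 + 10 + 5 + 3 + 3 + 3 + 2 + 2 + 2 = 105.
Lower bound: ⌈105/18⌉ = 6 cabins.
Also, 7 groups each exceed 9, and no two of those can share a cabin, so at least 7 cabins are needed.
A packing using 7 cabins:
  cabin 1: 14 + 3 = 17
  cabin 2: 13 + 5 = 18
  cabin 3: 13 + 3 + 2 = 18
  cabin 4: 12 + 3 + 2 = 17
  cabin 5: 12 + 2 = 14
  cabin 6: 11 = 11
  cabin 7: 10 = 10
This matches the lower bound, so 7 is optimal.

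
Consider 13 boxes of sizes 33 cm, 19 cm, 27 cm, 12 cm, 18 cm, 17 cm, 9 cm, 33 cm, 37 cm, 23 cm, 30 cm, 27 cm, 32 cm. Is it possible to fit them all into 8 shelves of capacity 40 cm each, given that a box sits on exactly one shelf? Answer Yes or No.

Total = 317 cm; ⌈317/40⌉ = 8.
The bound of 8 does not rule out 8, but exhaustive search shows no assignment into 8 shelves of capacity 40 cm exists — the minimum is 9.

No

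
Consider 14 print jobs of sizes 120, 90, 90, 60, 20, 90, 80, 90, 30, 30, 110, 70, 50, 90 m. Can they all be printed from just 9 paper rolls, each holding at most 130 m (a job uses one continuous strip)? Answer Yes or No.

Yes

A valid assignment using 9 paper rolls:
  roll 1: 120 = 120
  roll 2: 110 + 20 = 130
  roll 3: 90 + 30 = 120
  roll 4: 90 + 30 = 120
  roll 5: 90 = 90
  roll 6: 90 = 90
  roll 7: 90 = 90
  roll 8: 80 + 50 = 130
  roll 9: 70 + 60 = 130
Every load is within 130 m, so 9 paper rolls suffice.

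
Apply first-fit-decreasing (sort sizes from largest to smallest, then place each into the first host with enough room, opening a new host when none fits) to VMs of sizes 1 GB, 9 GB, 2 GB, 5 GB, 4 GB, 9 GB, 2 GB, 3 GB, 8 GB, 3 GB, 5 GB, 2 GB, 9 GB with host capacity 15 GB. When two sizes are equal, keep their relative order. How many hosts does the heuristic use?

Sorted descending: 9, 9, 9, 8, 5, 5, 4, 3, 3, 2, 2, 2, 1.
  9 → host 1 (new)  [load 9/15]
  9 → host 2 (new)  [load 9/15]
  9 → host 3 (new)  [load 9/15]
  8 → host 4 (new)  [load 8/15]
  5 → host 1  [load 14/15]
  5 → host 2  [load 14/15]
  4 → host 3  [load 13/15]
  3 → host 4  [load 11/15]
  3 → host 4  [load 14/15]
  2 → host 3  [load 15/15]
  2 → host 5 (new)  [load 2/15]
  2 → host 5  [load 4/15]
  1 → host 1  [load 15/15]
5 hosts opened.

5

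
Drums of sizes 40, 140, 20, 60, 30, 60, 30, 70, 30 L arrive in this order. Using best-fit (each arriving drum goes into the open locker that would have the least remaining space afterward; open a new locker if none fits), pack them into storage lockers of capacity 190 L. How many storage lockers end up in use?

  40 → locker 1 (new)  [load 40/190]
  140 → locker 1  [load 180/190]
  20 → locker 2 (new)  [load 20/190]
  60 → locker 2  [load 80/190]
  30 → locker 2  [load 110/190]
  60 → locker 2  [load 170/190]
  30 → locker 3 (new)  [load 30/190]
  70 → locker 3  [load 100/190]
  30 → locker 3  [load 130/190]
3 storage lockers opened.

3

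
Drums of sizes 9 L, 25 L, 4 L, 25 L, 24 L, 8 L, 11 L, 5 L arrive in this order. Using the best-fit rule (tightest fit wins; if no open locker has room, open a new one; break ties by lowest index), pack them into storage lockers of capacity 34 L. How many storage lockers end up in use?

  9 → locker 1 (new)  [load 9/34]
  25 → locker 1  [load 34/34]
  4 → locker 2 (new)  [load 4/34]
  25 → locker 2  [load 29/34]
  24 → locker 3 (new)  [load 24/34]
  8 → locker 3  [load 32/34]
  11 → locker 4 (new)  [load 11/34]
  5 → locker 2  [load 34/34]
4 storage lockers opened.

4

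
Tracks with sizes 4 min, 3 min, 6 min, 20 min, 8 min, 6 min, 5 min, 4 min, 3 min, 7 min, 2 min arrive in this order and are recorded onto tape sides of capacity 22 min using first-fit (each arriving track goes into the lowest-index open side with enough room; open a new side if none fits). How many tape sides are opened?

4

  4 → side 1 (new)  [load 4/22]
  3 → side 1  [load 7/22]
  6 → side 1  [load 13/22]
  20 → side 2 (new)  [load 20/22]
  8 → side 1  [load 21/22]
  6 → side 3 (new)  [load 6/22]
  5 → side 3  [load 11/22]
  4 → side 3  [load 15/22]
  3 → side 3  [load 18/22]
  7 → side 4 (new)  [load 7/22]
  2 → side 2  [load 22/22]
4 tape sides opened.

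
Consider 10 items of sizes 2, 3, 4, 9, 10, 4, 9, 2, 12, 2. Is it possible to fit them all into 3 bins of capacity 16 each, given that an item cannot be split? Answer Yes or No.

No

Total = 57; ⌈57/16⌉ = 4.
At least 4 bins are required, but only 3 are allowed.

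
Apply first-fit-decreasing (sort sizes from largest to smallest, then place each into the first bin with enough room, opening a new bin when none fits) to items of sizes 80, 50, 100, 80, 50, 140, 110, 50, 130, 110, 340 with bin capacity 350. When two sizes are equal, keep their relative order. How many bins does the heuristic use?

4

Sorted descending: 340, 140, 130, 110, 110, 100, 80, 80, 50, 50, 50.
  340 → bin 1 (new)  [load 340/350]
  140 → bin 2 (new)  [load 140/350]
  130 → bin 2  [load 270/350]
  110 → bin 3 (new)  [load 110/350]
  110 → bin 3  [load 220/350]
  100 → bin 3  [load 320/350]
  80 → bin 2  [load 350/350]
  80 → bin 4 (new)  [load 80/350]
  50 → bin 4  [load 130/350]
  50 → bin 4  [load 180/350]
  50 → bin 4  [load 230/350]
4 bins opened.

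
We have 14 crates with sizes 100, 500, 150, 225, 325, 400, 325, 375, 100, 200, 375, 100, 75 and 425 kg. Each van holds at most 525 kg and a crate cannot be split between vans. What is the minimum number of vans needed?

8

Total = 500 + 425 + 400 + 375 + 375 + 325 + 325 + 225 + 200 + 150 + 100 + 100 + 100 + 75 = 3675 kg.
Lower bound: ⌈3675/525⌉ = 7 vans.
A packing using 8 vans:
  van 1: 500 = 500
  van 2: 425 + 100 = 525
  van 3: 400 + 100 = 500
  van 4: 375 + 150 = 525
  van 5: 375 + 100 = 475
  van 6: 325 + 200 = 525
  van 7: 325 + 75 = 400
  van 8: 225 = 225
No arrangement into 7 vans stays within capacity, so 8 is optimal.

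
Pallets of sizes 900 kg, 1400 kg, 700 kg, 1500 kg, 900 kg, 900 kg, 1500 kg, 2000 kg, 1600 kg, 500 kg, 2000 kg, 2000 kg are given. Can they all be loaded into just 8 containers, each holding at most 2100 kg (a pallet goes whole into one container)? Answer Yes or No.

No

Total = 15900 kg; ⌈15900/2100⌉ = 8.
The bound of 8 does not rule out 8, but exhaustive search shows no assignment into 8 containers of capacity 2100 kg exists — the minimum is 9.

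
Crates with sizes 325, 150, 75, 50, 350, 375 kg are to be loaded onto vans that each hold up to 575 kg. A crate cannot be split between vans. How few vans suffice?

Total = 375 + 350 + 325 + 150 + 75 + 50 = 1325 kg.
Lower bound: ⌈1325/575⌉ = 3 vans.
A packing using 3 vans:
  van 1: 375 + 150 + 50 = 575
  van 2: 350 + 75 = 425
  van 3: 325 = 325
This matches the lower bound, so 3 is optimal.

3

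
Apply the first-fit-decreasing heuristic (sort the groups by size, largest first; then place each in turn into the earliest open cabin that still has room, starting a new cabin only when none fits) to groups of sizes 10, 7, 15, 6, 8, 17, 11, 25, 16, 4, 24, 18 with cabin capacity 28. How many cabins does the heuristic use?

Sorted descending: 25, 24, 18, 17, 16, 15, 11, 10, 8, 7, 6, 4.
  25 → cabin 1 (new)  [load 25/28]
  24 → cabin 2 (new)  [load 24/28]
  18 → cabin 3 (new)  [load 18/28]
  17 → cabin 4 (new)  [load 17/28]
  16 → cabin 5 (new)  [load 16/28]
  15 → cabin 6 (new)  [load 15/28]
  11 → cabin 4  [load 28/28]
  10 → cabin 3  [load 28/28]
  8 → cabin 5  [load 24/28]
  7 → cabin 6  [load 22/28]
  6 → cabin 6  [load 28/28]
  4 → cabin 2  [load 28/28]
6 cabins opened.

6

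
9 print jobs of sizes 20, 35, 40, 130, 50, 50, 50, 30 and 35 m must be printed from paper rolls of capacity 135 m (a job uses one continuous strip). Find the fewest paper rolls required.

Total = 130 + 50 + 50 + 50 + 40 + 35 + 35 + 30 + 20 = 440 m.
Lower bound: ⌈440/135⌉ = 4 paper rolls.
A packing using 4 paper rolls:
  roll 1: 130 = 130
  roll 2: 50 + 50 + 35 = 135
  roll 3: 50 + 40 + 35 = 125
  roll 4: 30 + 20 = 50
This matches the lower bound, so 4 is optimal.

4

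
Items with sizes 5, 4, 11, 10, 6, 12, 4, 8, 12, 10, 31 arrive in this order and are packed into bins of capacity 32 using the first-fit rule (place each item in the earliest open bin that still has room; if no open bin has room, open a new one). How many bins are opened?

  5 → bin 1 (new)  [load 5/32]
  4 → bin 1  [load 9/32]
  11 → bin 1  [load 20/32]
  10 → bin 1  [load 30/32]
  6 → bin 2 (new)  [load 6/32]
  12 → bin 2  [load 18/32]
  4 → bin 2  [load 22/32]
  8 → bin 2  [load 30/32]
  12 → bin 3 (new)  [load 12/32]
  10 → bin 3  [load 22/32]
  31 → bin 4 (new)  [load 31/32]
4 bins opened.

4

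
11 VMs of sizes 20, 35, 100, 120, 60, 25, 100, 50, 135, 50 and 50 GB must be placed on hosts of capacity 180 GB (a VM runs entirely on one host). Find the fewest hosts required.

Total = 135 + 120 + 100 + 100 + 60 + 50 + 50 + 50 + 35 + 25 + 20 = 745 GB.
Lower bound: ⌈745/180⌉ = 5 hosts.
A packing using 5 hosts:
  host 1: 135 + 35 = 170
  host 2: 120 + 60 = 180
  host 3: 100 + 50 + 25 = 175
  host 4: 100 + 50 + 20 = 170
  host 5: 50 = 50
This matches the lower bound, so 5 is optimal.

5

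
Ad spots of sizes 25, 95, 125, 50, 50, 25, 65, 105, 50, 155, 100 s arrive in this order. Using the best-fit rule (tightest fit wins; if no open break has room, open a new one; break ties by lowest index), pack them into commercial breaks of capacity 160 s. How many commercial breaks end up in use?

7

  25 → break 1 (new)  [load 25/160]
  95 → break 1  [load 120/160]
  125 → break 2 (new)  [load 125/160]
  50 → break 3 (new)  [load 50/160]
  50 → break 3  [load 100/160]
  25 → break 2  [load 150/160]
  65 → break 4 (new)  [load 65/160]
  105 → break 5 (new)  [load 105/160]
  50 → break 5  [load 155/160]
  155 → break 6 (new)  [load 155/160]
  100 → break 7 (new)  [load 100/160]
7 commercial breaks opened.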